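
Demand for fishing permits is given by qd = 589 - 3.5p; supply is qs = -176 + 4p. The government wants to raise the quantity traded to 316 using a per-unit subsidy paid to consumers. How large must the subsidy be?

At q = 316, invert demand for the buyer price: pb = (589 − 316)/3.5 = 78; invert supply for the seller price: ps = (316 − (-176))/4 = 123.
The subsidy must fill the gap: s = ps − pb = 123 − 78 = 45.

Required subsidy s = 45 per unit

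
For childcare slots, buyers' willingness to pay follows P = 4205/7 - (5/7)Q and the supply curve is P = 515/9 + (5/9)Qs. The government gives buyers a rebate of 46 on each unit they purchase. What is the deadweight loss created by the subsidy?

Pre-subsidy: 4205/7 - (5/7)Q = 515/9 + (5/9)Q gives Q* = 428 and P* = 295.
With the rebate, buyers effectively pay Pb = Ps − 46, where Ps is the price sellers receive.
On the curves, Pb = 4205/7 - (5/7)Q and Ps = 515/9 + (5/9)Q; the wedge Ps − Pb = 46 gives 515/9 + (5/9)Q − (4205/7 - (5/7)Q) = 46, so Q' = 464.225.
Then Pb = 4205/7 − (5/7)·464.225 = 269.125 and Ps = 515/9 + (5/9)·464.225 = 315.125.
The subsidy expands output by 464.225 − 428 = 36.225 past the efficient level; on those units the gap between marginal cost and willingness to pay runs from 0 up to 46.
DWL = ½ × 46 × 36.225 = 833.175.

Deadweight loss = 833.175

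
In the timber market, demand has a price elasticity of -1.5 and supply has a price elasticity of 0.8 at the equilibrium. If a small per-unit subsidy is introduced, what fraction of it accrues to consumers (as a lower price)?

For a small subsidy around the equilibrium, the benefit split depends on the relative slopes, which at a point are proportional to the elasticities.
Buyer share = εs/(εs + |εd|) = 0.8/(0.8 + 1.5) = 8/23; seller share = |εd|/(εs + |εd|) = 15/23.

Consumer share = 8/23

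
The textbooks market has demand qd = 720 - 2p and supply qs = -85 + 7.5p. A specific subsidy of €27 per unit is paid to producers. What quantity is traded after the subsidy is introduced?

q' = 11270/19

Pre-subsidy: 720 - 2p = -85 + 7.5p gives p* = 1610/19, q* = 10460/19.
With the subsidy, sellers receive ps = pb + 27 for each unit, where pb is the price buyers pay.
Supply in terms of pb becomes qs = -85 + 7.5(pb + 27) = 117.5 + 7.5pb. Setting this equal to demand: 720 - 2pb = 117.5 + 7.5pb, so pb = 1205/19.
Sellers receive ps = 1205/19 + 27 = 1718/19; q' = 720 − 2·(1205/19) = 11270/19.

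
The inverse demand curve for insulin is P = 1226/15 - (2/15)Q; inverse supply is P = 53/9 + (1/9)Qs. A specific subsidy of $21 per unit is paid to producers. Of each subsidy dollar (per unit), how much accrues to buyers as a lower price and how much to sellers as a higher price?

Buyers gain 126/11 per unit; sellers gain 105/11 per unit

Pre-subsidy: 1226/15 - (2/15)Q = 53/9 + (1/9)Q gives Q* = 3413/11 and P* = 444/11.
With the subsidy, sellers receive Ps = Pb + 21 for each unit, where Pb is the price buyers pay.
On the curves, Pb = 1226/15 - (2/15)Q and Ps = 53/9 + (1/9)Q; the wedge Ps − Pb = 21 gives 53/9 + (1/9)Q − (1226/15 - (2/15)Q) = 21, so Q' = 4358/11.
Then Pb = 1226/15 − (2/15)·(4358/11) = 318/11 and Ps = 53/9 + (1/9)·(4358/11) = 549/11.
Buyers' price falls by P* − Pb = 444/11 − 318/11 = 126/11; sellers' price rises by Ps − P* = 549/11 − 444/11 = 105/11.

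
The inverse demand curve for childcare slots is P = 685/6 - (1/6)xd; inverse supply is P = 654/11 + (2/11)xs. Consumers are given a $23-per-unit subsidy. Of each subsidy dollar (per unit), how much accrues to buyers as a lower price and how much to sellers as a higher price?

Buyers gain $11 per unit; sellers gain $12 per unit

Pre-subsidy: 685/6 - (1/6)x = 654/11 + (2/11)x gives x* = 157 and P* = 88.
With the rebate, buyers effectively pay Pb = Ps − 23, where Ps is the price sellers receive.
On the curves, Pb = 685/6 - (1/6)x and Ps = 654/11 + (2/11)x; the wedge Ps − Pb = 23 gives 654/11 + (2/11)x − (685/6 - (1/6)x) = 23, so x' = 223.
Then Pb = 685/6 − (1/6)·223 = 77 and Ps = 654/11 + (2/11)·223 = 100.
Buyers' price falls by P* − Pb = 88 − 77 = 11; sellers' price rises by Ps − P* = 100 − 88 = 12.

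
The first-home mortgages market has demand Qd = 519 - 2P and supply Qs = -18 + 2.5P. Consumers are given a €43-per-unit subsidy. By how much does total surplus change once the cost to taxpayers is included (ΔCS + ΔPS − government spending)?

Pre-subsidy: 519 - 2P = -18 + 2.5P gives P* = 358/3, Q* = 841/3.
With the rebate, buyers effectively pay Pb = Ps − 43, where Ps is the price sellers receive.
Demand in terms of Ps becomes Qd = 519 − 2(Ps − 43) = 605 - 2Ps. Setting this equal to supply: 605 - 2Ps = -18 + 2.5Ps, so Ps = 1246/9.
Buyers pay Pb = 1246/9 − 43 = 859/9; Q' = -18 + 2.5·(1246/9) = 2953/9.
ΔCS = ½(841/3 + 2953/9)(358/3 − 859/9) = 588670/81; ΔPS = ½(841/3 + 2953/9)(1246/9 − 358/3) = 470936/81.
Government spending = 43 × 2953/9 = 126979/9.
Net change = 588670/81 + 470936/81 − 126979/9 = -9245/9. The loss equals the DWL triangle ½·43·430/9.

Net change in total surplus = -9245/9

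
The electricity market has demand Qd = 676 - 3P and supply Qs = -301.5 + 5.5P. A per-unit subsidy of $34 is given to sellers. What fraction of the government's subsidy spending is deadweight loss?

Pre-subsidy: 676 - 3P = -301.5 + 5.5P gives P* = 115, Q* = 331.
With the subsidy, sellers receive Ps = Pb + 34 for each unit, where Pb is the price buyers pay.
Supply in terms of Pb becomes Qs = -301.5 + 5.5(Pb + 34) = -114.5 + 5.5Pb. Setting this equal to demand: 676 - 3Pb = -114.5 + 5.5Pb, so Pb = 93.
Sellers receive Ps = 93 + 34 = 127; Q' = 676 − 3·93 = 397.
ΔCS = ½(331 + 397)(115 − 93) = 8008; ΔPS = ½(331 + 397)(127 − 115) = 4368.
Government spending = 34 × 397 = 13498.
DWL = ½ × 34 × (397 − 331) = 1122; fraction = 1122 / 13498 = 33/397.

DWL / government spending = 33/397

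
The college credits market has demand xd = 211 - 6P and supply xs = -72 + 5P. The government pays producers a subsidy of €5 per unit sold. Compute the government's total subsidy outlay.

Pre-subsidy: 211 - 6P = -72 + 5P gives P* = 283/11, x* = 623/11.
With the subsidy, sellers receive Ps = Pb + 5 for each unit, where Pb is the price buyers pay.
Supply in terms of Pb becomes xs = -72 + 5(Pb + 5) = -47 + 5Pb. Setting this equal to demand: 211 - 6Pb = -47 + 5Pb, so Pb = 258/11.
Sellers receive Ps = 258/11 + 5 = 313/11; x' = 211 − 6·(258/11) = 773/11.
Government outlay = subsidy × quantity = 5 × 773/11 = 3865/11.

Government cost = 3865/11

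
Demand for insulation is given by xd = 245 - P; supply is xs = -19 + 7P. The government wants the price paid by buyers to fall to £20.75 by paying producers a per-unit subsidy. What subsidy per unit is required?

At a buyer price of 20.75, quantity demanded is 245 − 1·20.75 = 224.25.
Sellers supply 224.25 only when they receive Ps with -19 + 7·Ps = 224.25, i.e. Ps = 34.75.
s = Ps − Pb = 34.75 − 20.75 = 14.

Required subsidy s = £14 per unit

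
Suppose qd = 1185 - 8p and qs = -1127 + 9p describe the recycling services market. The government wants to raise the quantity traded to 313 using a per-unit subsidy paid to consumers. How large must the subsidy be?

Required subsidy s = 51 per unit

At q = 313, invert demand for the buyer price: pb = (1185 − 313)/8 = 109; invert supply for the seller price: ps = (313 − (-1127))/9 = 160.
The subsidy must fill the gap: s = ps − pb = 160 − 109 = 51.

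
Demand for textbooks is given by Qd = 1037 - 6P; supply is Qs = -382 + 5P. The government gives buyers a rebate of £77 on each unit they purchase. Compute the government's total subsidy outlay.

Pre-subsidy: 1037 - 6P = -382 + 5P gives P* = 129, Q* = 263.
With the rebate, buyers effectively pay Pb = Ps − 77, where Ps is the price sellers receive.
Demand in terms of Ps becomes Qd = 1037 − 6(Ps − 77) = 1499 - 6Ps. Setting this equal to supply: 1499 - 6Ps = -382 + 5Ps, so Ps = 171.
Buyers pay Pb = 171 − 77 = 94; Q' = -382 + 5·171 = 473.
Government outlay = subsidy × quantity = 77 × 473 = 36421.

Government cost = £36421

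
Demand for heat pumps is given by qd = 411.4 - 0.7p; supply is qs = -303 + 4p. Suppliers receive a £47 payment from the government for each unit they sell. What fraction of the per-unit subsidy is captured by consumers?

Consumer share = 40/47

Pre-subsidy: 411.4 - 0.7p = -303 + 4p gives p* = 152, q* = 305.
With the subsidy, sellers receive ps = pb + 47 for each unit, where pb is the price buyers pay.
Supply in terms of pb becomes qs = -303 + 4(pb + 47) = -115 + 4pb. Setting this equal to demand: 411.4 - 0.7pb = -115 + 4pb, so pb = 112.
Sellers receive ps = 112 + 47 = 159; q' = 411.4 − 0.7·112 = 333.
Buyers' price falls by p* − pb = 152 − 112 = 40; sellers' price rises by ps − p* = 159 − 152 = 7.
So consumers capture 40/47 = 40/47 of each unit of subsidy.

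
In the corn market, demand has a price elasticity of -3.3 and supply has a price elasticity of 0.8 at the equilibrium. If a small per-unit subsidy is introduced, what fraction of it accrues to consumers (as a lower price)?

Consumer share = 8/41

For a small subsidy around the equilibrium, the benefit split depends on the relative slopes, which at a point are proportional to the elasticities.
Buyer share = εs/(εs + |εd|) = 0.8/(0.8 + 3.3) = 8/41; seller share = |εd|/(εs + |εd|) = 33/41.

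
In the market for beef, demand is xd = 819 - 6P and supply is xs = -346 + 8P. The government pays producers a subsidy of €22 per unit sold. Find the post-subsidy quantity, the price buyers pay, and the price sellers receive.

Pre-subsidy: 819 - 6P = -346 + 8P gives P* = 1165/14, x* = 2238/7.
With the subsidy, sellers receive Ps = Pb + 22 for each unit, where Pb is the price buyers pay.
Supply in terms of Pb becomes xs = -346 + 8(Pb + 22) = -170 + 8Pb. Setting this equal to demand: 819 - 6Pb = -170 + 8Pb, so Pb = 989/14.
Sellers receive Ps = 989/14 + 22 = 1297/14; x' = 819 − 6·(989/14) = 2766/7.

x' = 2766/7; buyers pay 989/14; sellers receive 1297/14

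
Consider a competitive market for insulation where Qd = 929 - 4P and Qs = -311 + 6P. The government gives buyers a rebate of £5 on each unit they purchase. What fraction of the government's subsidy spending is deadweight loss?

DWL / government spending = 6/445

Pre-subsidy: 929 - 4P = -311 + 6P gives P* = 124, Q* = 433.
With the rebate, buyers effectively pay Pb = Ps − 5, where Ps is the price sellers receive.
Demand in terms of Ps becomes Qd = 929 − 4(Ps − 5) = 949 - 4Ps. Setting this equal to supply: 949 - 4Ps = -311 + 6Ps, so Ps = 126.
Buyers pay Pb = 126 − 5 = 121; Q' = -311 + 6·126 = 445.
ΔCS = ½(433 + 445)(124 − 121) = 1317; ΔPS = ½(433 + 445)(126 − 124) = 878.
Government spending = 5 × 445 = 2225.
DWL = ½ × 5 × (445 − 433) = 30; fraction = 30 / 2225 = 6/445.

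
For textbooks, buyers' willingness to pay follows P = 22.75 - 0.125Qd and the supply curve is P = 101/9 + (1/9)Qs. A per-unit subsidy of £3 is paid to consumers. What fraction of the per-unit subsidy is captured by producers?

Pre-subsidy: 22.75 - 0.125Q = 101/9 + (1/9)Q gives Q* = 830/17 and P* = 283/17.
With the rebate, buyers effectively pay Pb = Ps − 3, where Ps is the price sellers receive.
On the curves, Pb = 22.75 - 0.125Q and Ps = 101/9 + (1/9)Q; the wedge Ps − Pb = 3 gives 101/9 + (1/9)Q − (22.75 - 0.125Q) = 3, so Q' = 1046/17.
Then Pb = 22.75 − 0.125·(1046/17) = 256/17 and Ps = 101/9 + (1/9)·(1046/17) = 307/17.
Buyers' price falls by P* − Pb = 283/17 − 256/17 = 27/17; sellers' price rises by Ps − P* = 307/17 − 283/17 = 24/17.
So producers capture (24/17)/3 = 8/17 of each unit of subsidy.

Producer share = 8/17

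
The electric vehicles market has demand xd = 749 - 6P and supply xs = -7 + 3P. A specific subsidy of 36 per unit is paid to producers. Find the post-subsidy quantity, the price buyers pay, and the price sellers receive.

Pre-subsidy: 749 - 6P = -7 + 3P gives P* = 84, x* = 245.
With the subsidy, sellers receive Ps = Pb + 36 for each unit, where Pb is the price buyers pay.
Supply in terms of Pb becomes xs = -7 + 3(Pb + 36) = 101 + 3Pb. Setting this equal to demand: 749 - 6Pb = 101 + 3Pb, so Pb = 72.
Sellers receive Ps = 72 + 36 = 108; x' = 749 − 6·72 = 317.

x' = 317; buyers pay 72; sellers receive 108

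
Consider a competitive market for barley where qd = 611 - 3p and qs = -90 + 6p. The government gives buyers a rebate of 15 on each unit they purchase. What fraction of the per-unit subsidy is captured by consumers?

Pre-subsidy: 611 - 3p = -90 + 6p gives p* = 701/9, q* = 1132/3.
With the rebate, buyers effectively pay pb = ps − 15, where ps is the price sellers receive.
Demand in terms of ps becomes qd = 611 − 3(ps − 15) = 656 - 3ps. Setting this equal to supply: 656 - 3ps = -90 + 6ps, so ps = 746/9.
Buyers pay pb = 746/9 − 15 = 611/9; q' = -90 + 6·(746/9) = 1222/3.
Buyers' price falls by p* − pb = 701/9 − 611/9 = 10; sellers' price rises by ps − p* = 746/9 − 701/9 = 5.
So consumers capture 10/15 = 2/3 of each unit of subsidy.

Consumer share = 2/3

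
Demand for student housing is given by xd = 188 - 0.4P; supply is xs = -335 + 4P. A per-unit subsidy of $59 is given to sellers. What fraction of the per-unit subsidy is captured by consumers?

Consumer share = 10/11

Pre-subsidy: 188 - 0.4P = -335 + 4P gives P* = 2615/22, x* = 1545/11.
With the subsidy, sellers receive Ps = Pb + 59 for each unit, where Pb is the price buyers pay.
Supply in terms of Pb becomes xs = -335 + 4(Pb + 59) = -99 + 4Pb. Setting this equal to demand: 188 - 0.4Pb = -99 + 4Pb, so Pb = 1435/22.
Sellers receive Ps = 1435/22 + 59 = 2733/22; x' = 188 − 0.4·(1435/22) = 1781/11.
Buyers' price falls by P* − Pb = 2615/22 − 1435/22 = 590/11; sellers' price rises by Ps − P* = 2733/22 − 2615/22 = 59/11.
So consumers capture (590/11)/59 = 10/11 of each unit of subsidy.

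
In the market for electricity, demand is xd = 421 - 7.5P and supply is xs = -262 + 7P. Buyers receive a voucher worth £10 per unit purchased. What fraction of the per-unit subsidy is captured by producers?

Producer share = 15/29

Pre-subsidy: 421 - 7.5P = -262 + 7P gives P* = 1366/29, x* = 1964/29.
With the rebate, buyers effectively pay Pb = Ps − 10, where Ps is the price sellers receive.
Demand in terms of Ps becomes xd = 421 − 7.5(Ps − 10) = 496 - 7.5Ps. Setting this equal to supply: 496 - 7.5Ps = -262 + 7Ps, so Ps = 1516/29.
Buyers pay Pb = 1516/29 − 10 = 1226/29; x' = -262 + 7·(1516/29) = 3014/29.
Buyers' price falls by P* − Pb = 1366/29 − 1226/29 = 140/29; sellers' price rises by Ps − P* = 1516/29 − 1366/29 = 150/29.
So producers capture (150/29)/10 = 15/29 of each unit of subsidy.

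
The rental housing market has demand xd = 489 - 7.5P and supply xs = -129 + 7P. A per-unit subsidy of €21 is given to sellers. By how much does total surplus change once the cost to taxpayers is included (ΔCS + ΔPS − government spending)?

Pre-subsidy: 489 - 7.5P = -129 + 7P gives P* = 1236/29, x* = 4911/29.
With the subsidy, sellers receive Ps = Pb + 21 for each unit, where Pb is the price buyers pay.
Supply in terms of Pb becomes xs = -129 + 7(Pb + 21) = 18 + 7Pb. Setting this equal to demand: 489 - 7.5Pb = 18 + 7Pb, so Pb = 942/29.
Sellers receive Ps = 942/29 + 21 = 1551/29; x' = 489 − 7.5·(942/29) = 7116/29.
ΔCS = ½(4911/29 + 7116/29)(1236/29 − 942/29) = 1767969/841; ΔPS = ½(4911/29 + 7116/29)(1551/29 − 1236/29) = 3788505/1682.
Government spending = 21 × 7116/29 = 149436/29.
Net change = 1767969/841 + 3788505/1682 − 149436/29 = -46305/58. The loss equals the DWL triangle ½·21·2205/29.

Net change in total surplus = -46305/58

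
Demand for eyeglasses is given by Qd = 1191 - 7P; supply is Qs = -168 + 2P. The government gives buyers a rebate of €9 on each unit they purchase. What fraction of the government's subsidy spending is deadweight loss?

DWL / government spending = 7/148

Pre-subsidy: 1191 - 7P = -168 + 2P gives P* = 151, Q* = 134.
With the rebate, buyers effectively pay Pb = Ps − 9, where Ps is the price sellers receive.
Demand in terms of Ps becomes Qd = 1191 − 7(Ps − 9) = 1254 - 7Ps. Setting this equal to supply: 1254 - 7Ps = -168 + 2Ps, so Ps = 158.
Buyers pay Pb = 158 − 9 = 149; Q' = -168 + 2·158 = 148.
ΔCS = ½(134 + 148)(151 − 149) = 282; ΔPS = ½(134 + 148)(158 − 151) = 987.
Government spending = 9 × 148 = 1332.
DWL = ½ × 9 × (148 − 134) = 63; fraction = 63 / 1332 = 7/148.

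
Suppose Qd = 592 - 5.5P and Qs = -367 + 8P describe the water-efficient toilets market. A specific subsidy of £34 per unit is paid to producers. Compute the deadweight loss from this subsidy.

Deadweight loss = 50864/27

Pre-subsidy: 592 - 5.5P = -367 + 8P gives P* = 1918/27, Q* = 5435/27.
With the subsidy, sellers receive Ps = Pb + 34 for each unit, where Pb is the price buyers pay.
Supply in terms of Pb becomes Qs = -367 + 8(Pb + 34) = -95 + 8Pb. Setting this equal to demand: 592 - 5.5Pb = -95 + 8Pb, so Pb = 458/9.
Sellers receive Ps = 458/9 + 34 = 764/9; Q' = 592 − 5.5·(458/9) = 2809/9.
The subsidy expands output by 2809/9 − 5435/27 = 2992/27 past the efficient level; on those units the gap between marginal cost and willingness to pay runs from 0 up to 34.
DWL = ½ × 34 × 2992/27 = 50864/27.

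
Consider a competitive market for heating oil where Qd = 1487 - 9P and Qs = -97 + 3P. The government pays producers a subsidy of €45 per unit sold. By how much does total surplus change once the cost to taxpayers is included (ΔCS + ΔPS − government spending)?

Pre-subsidy: 1487 - 9P = -97 + 3P gives P* = 132, Q* = 299.
With the subsidy, sellers receive Ps = Pb + 45 for each unit, where Pb is the price buyers pay.
Supply in terms of Pb becomes Qs = -97 + 3(Pb + 45) = 38 + 3Pb. Setting this equal to demand: 1487 - 9Pb = 38 + 3Pb, so Pb = 120.75.
Sellers receive Ps = 120.75 + 45 = 165.75; Q' = 1487 − 9·120.75 = 400.25.
ΔCS = ½(299 + 400.25)(132 − 120.75) = 3933.28125; ΔPS = ½(299 + 400.25)(165.75 − 132) = 11799.84375.
Government spending = 45 × 400.25 = 18011.25.
Net change = 3933.28125 + 11799.84375 − 18011.25 = -2278.125. The loss equals the DWL triangle ½·45·101.25.

Net change in total surplus = -€2278.125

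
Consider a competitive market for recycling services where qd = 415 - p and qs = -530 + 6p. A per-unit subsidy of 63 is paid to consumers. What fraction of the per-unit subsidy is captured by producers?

Pre-subsidy: 415 - p = -530 + 6p gives p* = 135, q* = 280.
With the rebate, buyers effectively pay pb = ps − 63, where ps is the price sellers receive.
Demand in terms of ps becomes qd = 415 − 1(ps − 63) = 478 - ps. Setting this equal to supply: 478 - ps = -530 + 6ps, so ps = 144.
Buyers pay pb = 144 − 63 = 81; q' = -530 + 6·144 = 334.
Buyers' price falls by p* − pb = 135 − 81 = 54; sellers' price rises by ps − p* = 144 − 135 = 9.
So producers capture 9/63 = 1/7 of each unit of subsidy.

Producer share = 1/7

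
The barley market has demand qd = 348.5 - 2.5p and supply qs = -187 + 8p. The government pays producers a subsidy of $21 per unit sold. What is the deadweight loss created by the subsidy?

Deadweight loss = $420

Pre-subsidy: 348.5 - 2.5p = -187 + 8p gives p* = 51, q* = 221.
With the subsidy, sellers receive ps = pb + 21 for each unit, where pb is the price buyers pay.
Supply in terms of pb becomes qs = -187 + 8(pb + 21) = -19 + 8pb. Setting this equal to demand: 348.5 - 2.5pb = -19 + 8pb, so pb = 35.
Sellers receive ps = 35 + 21 = 56; q' = 348.5 − 2.5·35 = 261.
The subsidy expands output by 261 − 221 = 40 past the efficient level; on those units the gap between marginal cost and willingness to pay runs from 0 up to 21.
DWL = ½ × 21 × 40 = 420.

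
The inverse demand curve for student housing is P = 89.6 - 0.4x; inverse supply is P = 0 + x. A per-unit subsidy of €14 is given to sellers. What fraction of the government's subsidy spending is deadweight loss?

Pre-subsidy: 89.6 - 0.4x = 0 + x gives x* = 64 and P* = 64.
With the subsidy, sellers receive Ps = Pb + 14 for each unit, where Pb is the price buyers pay.
On the curves, Pb = 89.6 - 0.4x and Ps = 0 + x; the wedge Ps − Pb = 14 gives 0 + x − (89.6 - 0.4x) = 14, so x' = 74.
Then Pb = 89.6 − 0.4·74 = 60 and Ps = 0 + 1·74 = 74.
ΔCS = ½(64 + 74)(64 − 60) = 276; ΔPS = ½(64 + 74)(74 − 64) = 690.
Government spending = 14 × 74 = 1036.
DWL = ½ × 14 × (74 − 64) = 70; fraction = 70 / 1036 = 5/74.

DWL / government spending = 5/74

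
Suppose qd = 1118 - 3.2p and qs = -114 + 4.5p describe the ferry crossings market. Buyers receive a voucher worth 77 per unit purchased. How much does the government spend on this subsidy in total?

Pre-subsidy: 1118 - 3.2p = -114 + 4.5p gives p* = 160, q* = 606.
With the rebate, buyers effectively pay pb = ps − 77, where ps is the price sellers receive.
Demand in terms of ps becomes qd = 1118 − 3.2(ps − 77) = 1364.4 - 3.2ps. Setting this equal to supply: 1364.4 - 3.2ps = -114 + 4.5ps, so ps = 192.
Buyers pay pb = 192 − 77 = 115; q' = -114 + 4.5·192 = 750.
Government outlay = subsidy × quantity = 77 × 750 = 57750.

Government cost = 57750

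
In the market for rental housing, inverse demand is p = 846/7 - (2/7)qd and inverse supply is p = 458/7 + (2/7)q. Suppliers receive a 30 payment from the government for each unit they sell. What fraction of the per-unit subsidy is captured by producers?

Pre-subsidy: 846/7 - (2/7)q = 458/7 + (2/7)q gives q* = 97 and p* = 652/7.
With the subsidy, sellers receive ps = pb + 30 for each unit, where pb is the price buyers pay.
On the curves, pb = 846/7 - (2/7)q and ps = 458/7 + (2/7)q; the wedge ps − pb = 30 gives 458/7 + (2/7)q − (846/7 - (2/7)q) = 30, so q' = 149.5.
Then pb = 846/7 − (2/7)·149.5 = 547/7 and ps = 458/7 + (2/7)·149.5 = 757/7.
Buyers' price falls by p* − pb = 652/7 − 547/7 = 15; sellers' price rises by ps − p* = 757/7 − 652/7 = 15.
So producers capture 15/30 = 0.5 of each unit of subsidy.

Producer share = 0.5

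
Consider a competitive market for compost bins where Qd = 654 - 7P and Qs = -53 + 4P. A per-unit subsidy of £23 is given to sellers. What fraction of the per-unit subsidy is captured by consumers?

Consumer share = 4/11

Pre-subsidy: 654 - 7P = -53 + 4P gives P* = 707/11, Q* = 2245/11.
With the subsidy, sellers receive Ps = Pb + 23 for each unit, where Pb is the price buyers pay.
Supply in terms of Pb becomes Qs = -53 + 4(Pb + 23) = 39 + 4Pb. Setting this equal to demand: 654 - 7Pb = 39 + 4Pb, so Pb = 615/11.
Sellers receive Ps = 615/11 + 23 = 868/11; Q' = 654 − 7·(615/11) = 2889/11.
Buyers' price falls by P* − Pb = 707/11 − 615/11 = 92/11; sellers' price rises by Ps − P* = 868/11 − 707/11 = 161/11.
So consumers capture (92/11)/23 = 4/11 of each unit of subsidy.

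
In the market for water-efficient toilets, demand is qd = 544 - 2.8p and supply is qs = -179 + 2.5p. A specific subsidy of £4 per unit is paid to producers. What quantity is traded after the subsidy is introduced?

q' = 8868/53

Pre-subsidy: 544 - 2.8p = -179 + 2.5p gives p* = 7230/53, q* = 8588/53.
With the subsidy, sellers receive ps = pb + 4 for each unit, where pb is the price buyers pay.
Supply in terms of pb becomes qs = -179 + 2.5(pb + 4) = -169 + 2.5pb. Setting this equal to demand: 544 - 2.8pb = -169 + 2.5pb, so pb = 7130/53.
Sellers receive ps = 7130/53 + 4 = 7342/53; q' = 544 − 2.8·(7130/53) = 8868/53.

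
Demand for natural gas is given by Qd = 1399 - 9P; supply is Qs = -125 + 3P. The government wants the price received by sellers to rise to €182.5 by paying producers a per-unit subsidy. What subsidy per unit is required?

Required subsidy s = €74 per unit

At a seller price of 182.5, quantity supplied is -125 + 3·182.5 = 422.5.
Buyers absorb 422.5 only when they pay Pb with 1399 − 9·Pb = 422.5, i.e. Pb = 108.5.
s = Ps − Pb = 182.5 − 108.5 = 74.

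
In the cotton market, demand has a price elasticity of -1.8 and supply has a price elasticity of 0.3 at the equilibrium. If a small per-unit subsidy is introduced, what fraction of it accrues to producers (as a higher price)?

For a small subsidy around the equilibrium, the benefit split depends on the relative slopes, which at a point are proportional to the elasticities.
Buyer share = εs/(εs + |εd|) = 0.3/(0.3 + 1.8) = 1/7; seller share = |εd|/(εs + |εd|) = 6/7.
So producers capture 6/7 of the subsidy.

Producer share = 6/7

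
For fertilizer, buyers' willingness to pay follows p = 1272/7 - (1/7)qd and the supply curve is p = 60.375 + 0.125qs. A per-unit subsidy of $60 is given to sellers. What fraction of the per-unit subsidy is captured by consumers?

Consumer share = 8/15

Pre-subsidy: 1272/7 - (1/7)q = 60.375 + 0.125q gives q* = 453 and p* = 117.
With the subsidy, sellers receive ps = pb + 60 for each unit, where pb is the price buyers pay.
On the curves, pb = 1272/7 - (1/7)q and ps = 60.375 + 0.125q; the wedge ps − pb = 60 gives 60.375 + 0.125q − (1272/7 - (1/7)q) = 60, so q' = 677.
Then pb = 1272/7 − (1/7)·677 = 85 and ps = 60.375 + 0.125·677 = 145.
Buyers' price falls by p* − pb = 117 − 85 = 32; sellers' price rises by ps − p* = 145 − 117 = 28.
So consumers capture 32/60 = 8/15 of each unit of subsidy.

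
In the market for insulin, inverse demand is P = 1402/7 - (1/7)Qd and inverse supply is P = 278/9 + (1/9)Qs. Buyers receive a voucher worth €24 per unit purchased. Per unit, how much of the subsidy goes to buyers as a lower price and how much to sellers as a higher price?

Buyers gain €13.5 per unit; sellers gain €10.5 per unit

Pre-subsidy: 1402/7 - (1/7)Q = 278/9 + (1/9)Q gives Q* = 667 and P* = 105.
With the rebate, buyers effectively pay Pb = Ps − 24, where Ps is the price sellers receive.
On the curves, Pb = 1402/7 - (1/7)Q and Ps = 278/9 + (1/9)Q; the wedge Ps − Pb = 24 gives 278/9 + (1/9)Q − (1402/7 - (1/7)Q) = 24, so Q' = 761.5.
Then Pb = 1402/7 − (1/7)·761.5 = 91.5 and Ps = 278/9 + (1/9)·761.5 = 115.5.
Buyers' price falls by P* − Pb = 105 − 91.5 = 13.5; sellers' price rises by Ps − P* = 115.5 − 105 = 10.5.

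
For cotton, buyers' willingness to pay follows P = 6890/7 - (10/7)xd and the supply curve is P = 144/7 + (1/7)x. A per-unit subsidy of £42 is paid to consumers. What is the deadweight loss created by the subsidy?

Pre-subsidy: 6890/7 - (10/7)x = 144/7 + (1/7)x gives x* = 6746/11 and P* = 1190/11.
With the rebate, buyers effectively pay Pb = Ps − 42, where Ps is the price sellers receive.
On the curves, Pb = 6890/7 - (10/7)x and Ps = 144/7 + (1/7)x; the wedge Ps − Pb = 42 gives 144/7 + (1/7)x − (6890/7 - (10/7)x) = 42, so x' = 640.
Then Pb = 6890/7 − (10/7)·640 = 70 and Ps = 144/7 + (1/7)·640 = 112.
The subsidy expands output by 640 − 6746/11 = 294/11 past the efficient level; on those units the gap between marginal cost and willingness to pay runs from 0 up to 42.
DWL = ½ × 42 × 294/11 = 6174/11.

Deadweight loss = 6174/11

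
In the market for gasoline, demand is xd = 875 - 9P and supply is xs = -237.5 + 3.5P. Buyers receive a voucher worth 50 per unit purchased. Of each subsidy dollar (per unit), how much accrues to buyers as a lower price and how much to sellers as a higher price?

Buyers gain 14 per unit; sellers gain 36 per unit

Pre-subsidy: 875 - 9P = -237.5 + 3.5P gives P* = 89, x* = 74.
With the rebate, buyers effectively pay Pb = Ps − 50, where Ps is the price sellers receive.
Demand in terms of Ps becomes xd = 875 − 9(Ps − 50) = 1325 - 9Ps. Setting this equal to supply: 1325 - 9Ps = -237.5 + 3.5Ps, so Ps = 125.
Buyers pay Pb = 125 − 50 = 75; x' = -237.5 + 3.5·125 = 200.
Buyers' price falls by P* − Pb = 89 − 75 = 14; sellers' price rises by Ps − P* = 125 − 89 = 36.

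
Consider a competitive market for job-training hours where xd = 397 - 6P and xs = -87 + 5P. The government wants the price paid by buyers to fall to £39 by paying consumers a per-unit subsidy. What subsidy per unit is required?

Required subsidy s = £11 per unit

At a buyer price of 39, quantity demanded is 397 − 6·39 = 163.
Sellers supply 163 only when they receive Ps with -87 + 5·Ps = 163, i.e. Ps = 50.
s = Ps − Pb = 50 − 39 = 11.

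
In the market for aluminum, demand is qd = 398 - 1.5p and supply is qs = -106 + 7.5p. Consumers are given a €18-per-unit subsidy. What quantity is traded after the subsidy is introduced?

Pre-subsidy: 398 - 1.5p = -106 + 7.5p gives p* = 56, q* = 314.
With the rebate, buyers effectively pay pb = ps − 18, where ps is the price sellers receive.
Demand in terms of ps becomes qd = 398 − 1.5(ps − 18) = 425 - 1.5ps. Setting this equal to supply: 425 - 1.5ps = -106 + 7.5ps, so ps = 59.
Buyers pay pb = 59 − 18 = 41; q' = -106 + 7.5·59 = 336.5.

q' = 336.5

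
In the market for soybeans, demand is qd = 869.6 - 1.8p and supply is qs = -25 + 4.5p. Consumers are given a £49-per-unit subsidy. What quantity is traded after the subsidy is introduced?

Pre-subsidy: 869.6 - 1.8p = -25 + 4.5p gives p* = 142, q* = 614.
With the rebate, buyers effectively pay pb = ps − 49, where ps is the price sellers receive.
Demand in terms of ps becomes qd = 869.6 − 1.8(ps − 49) = 957.8 - 1.8ps. Setting this equal to supply: 957.8 - 1.8ps = -25 + 4.5ps, so ps = 156.
Buyers pay pb = 156 − 49 = 107; q' = -25 + 4.5·156 = 677.

q' = 677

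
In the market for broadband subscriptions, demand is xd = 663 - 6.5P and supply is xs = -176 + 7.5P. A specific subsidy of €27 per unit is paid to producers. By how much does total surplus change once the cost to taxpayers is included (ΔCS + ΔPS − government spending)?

Net change in total surplus = -142155/112

Pre-subsidy: 663 - 6.5P = -176 + 7.5P gives P* = 839/14, x* = 7657/28.
With the subsidy, sellers receive Ps = Pb + 27 for each unit, where Pb is the price buyers pay.
Supply in terms of Pb becomes xs = -176 + 7.5(Pb + 27) = 26.5 + 7.5Pb. Setting this equal to demand: 663 - 6.5Pb = 26.5 + 7.5Pb, so Pb = 1273/28.
Sellers receive Ps = 1273/28 + 27 = 2029/28; x' = 663 − 6.5·(1273/28) = 20579/56.
ΔCS = ½(7657/28 + 20579/56)(839/14 − 1273/28) = 14536665/3136; ΔPS = ½(7657/28 + 20579/56)(2029/28 − 839/14) = 12598443/3136.
Government spending = 27 × 20579/56 = 555633/56.
Net change = 14536665/3136 + 12598443/3136 − 555633/56 = -142155/112. The loss equals the DWL triangle ½·27·5265/56.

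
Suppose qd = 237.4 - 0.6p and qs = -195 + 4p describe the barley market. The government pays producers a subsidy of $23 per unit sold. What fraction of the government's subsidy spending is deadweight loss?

DWL / government spending = 6/193

Pre-subsidy: 237.4 - 0.6p = -195 + 4p gives p* = 94, q* = 181.
With the subsidy, sellers receive ps = pb + 23 for each unit, where pb is the price buyers pay.
Supply in terms of pb becomes qs = -195 + 4(pb + 23) = -103 + 4pb. Setting this equal to demand: 237.4 - 0.6pb = -103 + 4pb, so pb = 74.
Sellers receive ps = 74 + 23 = 97; q' = 237.4 − 0.6·74 = 193.
ΔCS = ½(181 + 193)(94 − 74) = 3740; ΔPS = ½(181 + 193)(97 − 94) = 561.
Government spending = 23 × 193 = 4439.
DWL = ½ × 23 × (193 − 181) = 138; fraction = 138 / 4439 = 6/193.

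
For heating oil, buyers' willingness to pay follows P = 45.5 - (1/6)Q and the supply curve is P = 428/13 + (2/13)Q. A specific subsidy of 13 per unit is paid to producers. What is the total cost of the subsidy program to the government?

Government cost = 1037.4

Pre-subsidy: 45.5 - (1/6)Q = 428/13 + (2/13)Q gives Q* = 39.24 and P* = 38.96.
With the subsidy, sellers receive Ps = Pb + 13 for each unit, where Pb is the price buyers pay.
On the curves, Pb = 45.5 - (1/6)Q and Ps = 428/13 + (2/13)Q; the wedge Ps − Pb = 13 gives 428/13 + (2/13)Q − (45.5 - (1/6)Q) = 13, so Q' = 79.8.
Then Pb = 45.5 − (1/6)·79.8 = 32.2 and Ps = 428/13 + (2/13)·79.8 = 45.2.
Government outlay = subsidy × quantity = 13 × 79.8 = 1037.4.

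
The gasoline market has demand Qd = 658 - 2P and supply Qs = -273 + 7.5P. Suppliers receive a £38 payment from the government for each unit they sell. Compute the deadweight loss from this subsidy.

Pre-subsidy: 658 - 2P = -273 + 7.5P gives P* = 98, Q* = 462.
With the subsidy, sellers receive Ps = Pb + 38 for each unit, where Pb is the price buyers pay.
Supply in terms of Pb becomes Qs = -273 + 7.5(Pb + 38) = 12 + 7.5Pb. Setting this equal to demand: 658 - 2Pb = 12 + 7.5Pb, so Pb = 68.
Sellers receive Ps = 68 + 38 = 106; Q' = 658 − 2·68 = 522.
The subsidy expands output by 522 − 462 = 60 past the efficient level; on those units the gap between marginal cost and willingness to pay runs from 0 up to 38.
DWL = ½ × 38 × 60 = 1140.

Deadweight loss = £1140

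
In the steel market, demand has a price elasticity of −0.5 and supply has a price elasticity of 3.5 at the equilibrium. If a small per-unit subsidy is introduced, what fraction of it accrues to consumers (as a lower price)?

Consumer share = 0.875

For a small subsidy around the equilibrium, the benefit split depends on the relative slopes, which at a point are proportional to the elasticities.
Buyer share = εs/(εs + |εd|) = 3.5/(3.5 + 0.5) = 0.875; seller share = |εd|/(εs + |εd|) = 0.125.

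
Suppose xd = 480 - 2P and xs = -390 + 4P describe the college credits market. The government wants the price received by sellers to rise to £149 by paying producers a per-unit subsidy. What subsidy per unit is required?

At a seller price of 149, quantity supplied is -390 + 4·149 = 206.
Buyers absorb 206 only when they pay Pb with 480 − 2·Pb = 206, i.e. Pb = 137.
s = Ps − Pb = 149 − 137 = 12.

Required subsidy s = £12 per unit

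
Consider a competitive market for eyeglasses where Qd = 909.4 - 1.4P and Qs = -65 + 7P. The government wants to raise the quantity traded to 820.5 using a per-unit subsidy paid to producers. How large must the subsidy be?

At Q = 820.5, invert demand for the buyer price: Pb = (909.4 − 820.5)/1.4 = 63.5; invert supply for the seller price: Ps = (820.5 − (-65))/7 = 126.5.
The subsidy must fill the gap: s = Ps − Pb = 126.5 − 63.5 = 63.

Required subsidy s = 63 per unit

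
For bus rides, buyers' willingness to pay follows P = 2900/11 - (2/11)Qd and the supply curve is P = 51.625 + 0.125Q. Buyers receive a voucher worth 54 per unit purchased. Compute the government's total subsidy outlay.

Government cost = 46818

Pre-subsidy: 2900/11 - (2/11)Q = 51.625 + 0.125Q gives Q* = 691 and P* = 138.
With the rebate, buyers effectively pay Pb = Ps − 54, where Ps is the price sellers receive.
On the curves, Pb = 2900/11 - (2/11)Q and Ps = 51.625 + 0.125Q; the wedge Ps − Pb = 54 gives 51.625 + 0.125Q − (2900/11 - (2/11)Q) = 54, so Q' = 867.
Then Pb = 2900/11 − (2/11)·867 = 106 and Ps = 51.625 + 0.125·867 = 160.
Government outlay = subsidy × quantity = 54 × 867 = 46818.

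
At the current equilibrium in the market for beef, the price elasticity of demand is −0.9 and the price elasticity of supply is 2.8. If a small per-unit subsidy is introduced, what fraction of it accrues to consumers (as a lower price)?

Consumer share = 28/37

For a small subsidy around the equilibrium, the benefit split depends on the relative slopes, which at a point are proportional to the elasticities.
Buyer share = εs/(εs + |εd|) = 2.8/(2.8 + 0.9) = 28/37; seller share = |εd|/(εs + |εd|) = 9/37.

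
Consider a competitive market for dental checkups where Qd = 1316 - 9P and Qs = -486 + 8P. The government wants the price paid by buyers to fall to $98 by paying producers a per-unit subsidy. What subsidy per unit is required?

At a buyer price of 98, quantity demanded is 1316 − 9·98 = 434.
Sellers supply 434 only when they receive Ps with -486 + 8·Ps = 434, i.e. Ps = 115.
s = Ps − Pb = 115 − 98 = 17.

Required subsidy s = $17 per unit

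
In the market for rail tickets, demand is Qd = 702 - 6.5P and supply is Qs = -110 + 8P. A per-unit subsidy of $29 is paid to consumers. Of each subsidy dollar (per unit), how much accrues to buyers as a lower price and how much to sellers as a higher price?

Buyers gain $16 per unit; sellers gain $13 per unit

Pre-subsidy: 702 - 6.5P = -110 + 8P gives P* = 56, Q* = 338.
With the rebate, buyers effectively pay Pb = Ps − 29, where Ps is the price sellers receive.
Demand in terms of Ps becomes Qd = 702 − 6.5(Ps − 29) = 890.5 - 6.5Ps. Setting this equal to supply: 890.5 - 6.5Ps = -110 + 8Ps, so Ps = 69.
Buyers pay Pb = 69 − 29 = 40; Q' = -110 + 8·69 = 442.
Buyers' price falls by P* − Pb = 56 − 40 = 16; sellers' price rises by Ps − P* = 69 − 56 = 13.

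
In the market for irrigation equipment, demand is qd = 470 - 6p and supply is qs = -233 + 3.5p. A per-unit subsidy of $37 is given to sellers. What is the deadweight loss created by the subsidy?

Deadweight loss = 28749/19

Pre-subsidy: 470 - 6p = -233 + 3.5p gives p* = 74, q* = 26.
With the subsidy, sellers receive ps = pb + 37 for each unit, where pb is the price buyers pay.
Supply in terms of pb becomes qs = -233 + 3.5(pb + 37) = -103.5 + 3.5pb. Setting this equal to demand: 470 - 6pb = -103.5 + 3.5pb, so pb = 1147/19.
Sellers receive ps = 1147/19 + 37 = 1850/19; q' = 470 − 6·(1147/19) = 2048/19.
The subsidy expands output by 2048/19 − 26 = 1554/19 past the efficient level; on those units the gap between marginal cost and willingness to pay runs from 0 up to 37.
DWL = ½ × 37 × 1554/19 = 28749/19.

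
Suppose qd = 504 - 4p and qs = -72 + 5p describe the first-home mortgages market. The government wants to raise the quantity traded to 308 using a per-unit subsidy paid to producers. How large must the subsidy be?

Required subsidy s = 27 per unit

At q = 308, invert demand for the buyer price: pb = (504 − 308)/4 = 49; invert supply for the seller price: ps = (308 − (-72))/5 = 76.
The subsidy must fill the gap: s = ps − pb = 76 − 49 = 27.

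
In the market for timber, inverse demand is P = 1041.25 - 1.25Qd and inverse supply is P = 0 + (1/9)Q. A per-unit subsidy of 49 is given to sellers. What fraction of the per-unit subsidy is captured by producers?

Producer share = 4/49

Pre-subsidy: 1041.25 - 1.25Q = 0 + (1/9)Q gives Q* = 765 and P* = 85.
With the subsidy, sellers receive Ps = Pb + 49 for each unit, where Pb is the price buyers pay.
On the curves, Pb = 1041.25 - 1.25Q and Ps = 0 + (1/9)Q; the wedge Ps − Pb = 49 gives 0 + (1/9)Q − (1041.25 - 1.25Q) = 49, so Q' = 801.
Then Pb = 1041.25 − 1.25·801 = 40 and Ps = 0 + (1/9)·801 = 89.
Buyers' price falls by P* − Pb = 85 − 40 = 45; sellers' price rises by Ps − P* = 89 − 85 = 4.
So producers capture 4/49 = 4/49 of each unit of subsidy.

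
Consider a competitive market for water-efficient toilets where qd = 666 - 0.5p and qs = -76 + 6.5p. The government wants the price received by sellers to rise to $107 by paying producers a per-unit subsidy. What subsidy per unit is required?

At a seller price of 107, quantity supplied is -76 + 6.5·107 = 619.5.
Buyers absorb 619.5 only when they pay pb with 666 − 0.5·pb = 619.5, i.e. pb = 93.
s = ps − pb = 107 − 93 = 14.

Required subsidy s = $14 per unit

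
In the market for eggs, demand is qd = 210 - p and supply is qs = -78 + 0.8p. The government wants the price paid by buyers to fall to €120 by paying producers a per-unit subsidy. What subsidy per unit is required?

At a buyer price of 120, quantity demanded is 210 − 1·120 = 90.
Sellers supply 90 only when they receive ps with -78 + 0.8·ps = 90, i.e. ps = 210.
s = ps − pb = 210 − 120 = 90.

Required subsidy s = €90 per unit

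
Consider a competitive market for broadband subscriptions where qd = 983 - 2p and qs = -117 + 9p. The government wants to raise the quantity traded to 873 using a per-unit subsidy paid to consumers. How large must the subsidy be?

At q = 873, invert demand for the buyer price: pb = (983 − 873)/2 = 55; invert supply for the seller price: ps = (873 − (-117))/9 = 110.
The subsidy must fill the gap: s = ps − pb = 110 − 55 = 55.

Required subsidy s = 55 per unit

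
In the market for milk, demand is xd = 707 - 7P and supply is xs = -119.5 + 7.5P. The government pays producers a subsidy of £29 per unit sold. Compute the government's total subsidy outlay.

Pre-subsidy: 707 - 7P = -119.5 + 7.5P gives P* = 57, x* = 308.
With the subsidy, sellers receive Ps = Pb + 29 for each unit, where Pb is the price buyers pay.
Supply in terms of Pb becomes xs = -119.5 + 7.5(Pb + 29) = 98 + 7.5Pb. Setting this equal to demand: 707 - 7Pb = 98 + 7.5Pb, so Pb = 42.
Sellers receive Ps = 42 + 29 = 71; x' = 707 − 7·42 = 413.
Government outlay = subsidy × quantity = 29 × 413 = 11977.

Government cost = £11977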